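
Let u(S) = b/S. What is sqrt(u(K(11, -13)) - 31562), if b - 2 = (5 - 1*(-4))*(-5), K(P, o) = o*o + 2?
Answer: I*sqrt(102545755)/57 ≈ 177.66*I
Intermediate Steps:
K(P, o) = 2 + o**2 (K(P, o) = o**2 + 2 = 2 + o**2)
b = -43 (b = 2 + (5 - 1*(-4))*(-5) = 2 + (5 + 4)*(-5) = 2 + 9*(-5) = 2 - 45 = -43)
u(S) = -43/S
sqrt(u(K(11, -13)) - 31562) = sqrt(-43/(2 + (-13)**2) - 31562) = sqrt(-43/(2 + 169) - 31562) = sqrt(-43/171 - 31562) = sqrt(-5397145/171) = I*sqrt(102545755)/57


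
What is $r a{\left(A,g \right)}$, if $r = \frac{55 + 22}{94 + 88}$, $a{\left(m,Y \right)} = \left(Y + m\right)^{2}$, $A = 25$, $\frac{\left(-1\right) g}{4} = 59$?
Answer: $\frac{489731}{26} \approx 18836.0$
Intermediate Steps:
$g = -236$ ($g = \left(-4\right) 59 = -236$)
$r = \frac{11}{26}$ ($r = \frac{77}{182} = 77 \cdot \frac{1}{182} = \frac{11}{26} \approx 0.42308$)
$r a{\left(A,g \right)} = \frac{11 \left(-236 + 25\right)^{2}}{26} = \frac{11 \left(-211\right)^{2}}{26} = \frac{11}{26} \cdot 44521 = \frac{489731}{26}$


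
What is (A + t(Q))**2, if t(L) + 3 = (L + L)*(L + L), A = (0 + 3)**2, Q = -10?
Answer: 164836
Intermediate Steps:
A = 9 (A = 3**2 = 9)
t(L) = -3 + 4*L**2 (t(L) = -3 + (L + L)*(L + L) = -3 + (2*L)*(2*L) = -3 + 4*L**2)
(A + t(Q))**2 = (9 + (-3 + 4*(-10)**2))**2 = (9 + (-3 + 4*100))**2 = (9 + (-3 + 400))**2 = (9 + 397)**2 = 406**2 = 164836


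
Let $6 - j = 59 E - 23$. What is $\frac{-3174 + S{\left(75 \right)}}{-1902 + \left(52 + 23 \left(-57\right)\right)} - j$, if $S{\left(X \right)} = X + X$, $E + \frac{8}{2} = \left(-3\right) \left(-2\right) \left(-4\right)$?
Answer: $- \frac{5310617}{3161} \approx -1680.0$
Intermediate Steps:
$E = -28$ ($E = -4 + \left(-3\right) \left(-2\right) \left(-4\right) = -4 + 6 \left(-4\right) = -4 - 24 = -28$)
$j = 1681$ ($j = 6 - \left(59 \left(-28\right) - 23\right) = 6 - \left(-1652 - 23\right) = 6 - -1675 = 6 + 1675 = 1681$)
$S{\left(X \right)} = 2 X$
$\frac{-3174 + S{\left(75 \right)}}{-1902 + \left(52 + 23 \left(-57\right)\right)} - j = \frac{-3174 + 2 \cdot 75}{-1902 + \left(52 + 23 \left(-57\right)\right)} - 1681 = \frac{-3174 + 150}{-1902 + \left(52 - 1311\right)} - 1681 = - \frac{3024}{-1902 - 1259} - 1681 = - \frac{3024}{-3161} - 1681 = \left(-3024\right) \left(- \frac{1}{3161}\right) - 1681 = \frac{3024}{3161} - 1681 = - \frac{5310617}{3161}$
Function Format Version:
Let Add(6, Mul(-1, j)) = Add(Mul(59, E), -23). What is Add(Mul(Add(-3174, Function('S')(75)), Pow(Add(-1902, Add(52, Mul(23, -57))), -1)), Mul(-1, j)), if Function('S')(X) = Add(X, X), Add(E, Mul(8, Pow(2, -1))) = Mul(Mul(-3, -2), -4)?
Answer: Rational(-5310617, 3161) ≈ -1680.0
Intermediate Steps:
E = -28 (E = Add(-4, Mul(Mul(-3, -2), -4)) = Add(-4, Mul(6, -4)) = Add(-4, -24) = -28)
j = 1681 (j = Add(6, Mul(-1, Add(Mul(59, -28), -23))) = Add(6, Mul(-1, Add(-1652, -23))) = Add(6, Mul(-1, -1675)) = Add(6, 1675) = 1681)
Function('S')(X) = Mul(2, X)
Add(Mul(Add(-3174, Function('S')(75)), Pow(Add(-1902, Add(52, Mul(23, -57))), -1)), Mul(-1, j)) = Add(Mul(Add(-3174, Mul(2, 75)), Pow(Add(-1902, Add(52, Mul(23, -57))), -1)), Mul(-1, 1681)) = Add(Mul(Add(-3174, 150), Pow(Add(-1902, Add(52, -1311)), -1)), -1681) = Add(Mul(-3024, Pow(Add(-1902, -1259), -1)), -1681) = Add(Mul(-3024, Pow(-3161, -1)), -1681) = Add(Mul(-3024, Rational(-1, 3161)), -1681) = Add(Rational(3024, 3161), -1681) = Rational(-5310617, 3161)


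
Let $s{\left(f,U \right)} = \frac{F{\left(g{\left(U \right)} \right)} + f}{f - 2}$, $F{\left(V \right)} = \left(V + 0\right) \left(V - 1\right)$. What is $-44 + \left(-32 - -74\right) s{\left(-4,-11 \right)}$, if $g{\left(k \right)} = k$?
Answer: $-940$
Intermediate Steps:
$F{\left(V \right)} = V \left(-1 + V\right)$
$s{\left(f,U \right)} = \frac{f + U \left(-1 + U\right)}{-2 + f}$ ($s{\left(f,U \right)} = \frac{U \left(-1 + U\right) + f}{f - 2} = \frac{f + U \left(-1 + U\right)}{-2 + f}$)
$-44 + \left(-32 - -74\right) s{\left(-4,-11 \right)} = -44 + \left(-32 - -74\right) \frac{-4 - 11 \left(-1 - 11\right)}{-2 - 4} = -44 + \left(-32 + 74\right) \frac{-4 - -132}{-6} = -44 + 42 \left(- \frac{-4 + 132}{6}\right) = -44 + 42 \left(\left(- \frac{1}{6}\right) 128\right) = -44 + 42 \left(- \frac{64}{3}\right) = -44 - 896 = -940$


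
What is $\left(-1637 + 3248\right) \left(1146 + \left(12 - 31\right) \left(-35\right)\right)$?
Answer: $2917521$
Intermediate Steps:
$\left(-1637 + 3248\right) \left(1146 + \left(12 - 31\right) \left(-35\right)\right) = 1611 \left(1146 - -665\right) = 1611 \left(1146 + 665\right) = 1611 \cdot 1811 = 2917521$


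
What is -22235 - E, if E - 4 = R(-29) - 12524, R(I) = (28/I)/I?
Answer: -8170343/841 ≈ -9715.0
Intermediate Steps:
R(I) = 28/I**2
E = -10529292/841 (E = 4 + (28/(-29)**2 - 12524) = 4 + (28*(1/841) - 12524) = 4 + (28/841 - 12524) = 4 - 10532656/841 = -10529292/841 ≈ -12520.)
-22235 - E = -22235 - 1*(-10529292/841) = -22235 + 10529292/841 = -8170343/841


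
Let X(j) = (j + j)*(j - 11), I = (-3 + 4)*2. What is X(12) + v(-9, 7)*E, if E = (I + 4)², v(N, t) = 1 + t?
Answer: 312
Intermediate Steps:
I = 2 (I = 1*2 = 2)
X(j) = 2*j*(-11 + j) (X(j) = (2*j)*(-11 + j) = 2*j*(-11 + j))
E = 36 (E = (2 + 4)² = 6² = 36)
X(12) + v(-9, 7)*E = 2*12*(-11 + 12) + (1 + 7)*36 = 2*12*1 + 8*36 = 24 + 288 = 312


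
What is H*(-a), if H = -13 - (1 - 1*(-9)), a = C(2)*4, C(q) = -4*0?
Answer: 0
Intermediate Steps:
C(q) = 0
a = 0 (a = 0*4 = 0)
H = -23 (H = -13 - (1 + 9) = -13 - 1*10 = -13 - 10 = -23)
H*(-a) = -(-23)*0 = -23*0 = 0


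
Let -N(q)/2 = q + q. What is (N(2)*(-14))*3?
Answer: 336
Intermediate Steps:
N(q) = -4*q (N(q) = -2*(q + q) = -4*q)
(N(2)*(-14))*3 = (-4*2*(-14))*3 = -8*(-14)*3 = 112*3 = 336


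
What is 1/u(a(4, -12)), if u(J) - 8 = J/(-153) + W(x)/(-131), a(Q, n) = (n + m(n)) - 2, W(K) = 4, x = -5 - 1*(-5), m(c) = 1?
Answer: 20043/161435 ≈ 0.12416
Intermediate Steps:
x = 0 (x = -5 + 5 = 0)
a(Q, n) = -1 + n (a(Q, n) = (n + 1) - 2 = (1 + n) - 2 = -1 + n)
u(J) = 1044/131 - J/153 (u(J) = 8 + (J/(-153) + 4/(-131)) = 8 + (J*(-1/153) + 4*(-1/131)) = 8 + (-J/153 - 4/131) = 8 + (-4/131 - J/153) = 1044/131 - J/153)
1/u(a(4, -12)) = 1/(1044/131 - (-1 - 12)/153) = 1/(1044/131 - 1/153*(-13)) = 1/(1044/131 + 13/153) = 1/(161435/20043) = 20043/161435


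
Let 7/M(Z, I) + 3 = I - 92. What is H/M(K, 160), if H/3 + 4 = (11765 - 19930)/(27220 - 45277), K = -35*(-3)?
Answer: -320315/3241 ≈ -98.832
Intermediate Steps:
K = 105
M(Z, I) = 7/(-95 + I) (M(Z, I) = 7/(-3 + (I - 92)) = 7/(-3 + (-92 + I)) = 7/(-95 + I))
H = -64063/6019 (H = -12 + 3*((11765 - 19930)/(27220 - 45277)) = -12 + 3*(-8165/(-18057)) = -12 + 3*(-8165*(-1/18057)) = -12 + 3*(8165/18057) = -12 + 8165/6019 = -64063/6019 ≈ -10.643)
H/M(K, 160) = -64063/(6019*(7/(-95 + 160))) = -64063/(6019*(7/65)) = -64063/(6019*(7*(1/65))) = -64063/(6019*7/65) = -64063/6019*65/7 = -320315/3241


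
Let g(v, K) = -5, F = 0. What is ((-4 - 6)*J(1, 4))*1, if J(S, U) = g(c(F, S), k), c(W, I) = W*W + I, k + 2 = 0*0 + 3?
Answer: 50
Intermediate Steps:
k = 1 (k = -2 + (0*0 + 3) = -2 + (0 + 3) = -2 + 3 = 1)
c(W, I) = I + W² (c(W, I) = W² + I = I + W²)
J(S, U) = -5
((-4 - 6)*J(1, 4))*1 = ((-4 - 6)*(-5))*1 = -10*(-5)*1 = 50*1 = 50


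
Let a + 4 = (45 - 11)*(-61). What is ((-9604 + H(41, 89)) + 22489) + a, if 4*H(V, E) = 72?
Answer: 10825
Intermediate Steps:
H(V, E) = 18 (H(V, E) = (¼)*72 = 18)
a = -2078 (a = -4 + (45 - 11)*(-61) = -4 + 34*(-61) = -4 - 2074 = -2078)
((-9604 + H(41, 89)) + 22489) + a = ((-9604 + 18) + 22489) - 2078 = (-9586 + 22489) - 2078 = 12903 - 2078 = 10825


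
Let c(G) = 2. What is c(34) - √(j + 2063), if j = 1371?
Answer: 2 - √3434 ≈ -56.600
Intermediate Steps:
c(34) - √(j + 2063) = 2 - √(1371 + 2063) = 2 - √3434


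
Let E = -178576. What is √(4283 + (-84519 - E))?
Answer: 2*√24585 ≈ 313.59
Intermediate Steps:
√(4283 + (-84519 - E)) = √(4283 + (-84519 - 1*(-178576))) = √(4283 + (-84519 + 178576)) = √(4283 + 94057) = √98340 = 2*√24585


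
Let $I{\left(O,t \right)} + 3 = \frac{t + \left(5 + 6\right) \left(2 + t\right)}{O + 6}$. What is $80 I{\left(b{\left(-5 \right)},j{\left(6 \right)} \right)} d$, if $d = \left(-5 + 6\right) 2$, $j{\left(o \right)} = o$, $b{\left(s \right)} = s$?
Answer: $14560$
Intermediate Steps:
$I{\left(O,t \right)} = -3 + \frac{22 + 12 t}{6 + O}$ ($I{\left(O,t \right)} = -3 + \frac{t + \left(5 + 6\right) \left(2 + t\right)}{O + 6} = -3 + \frac{t + 11 \left(2 + t\right)}{6 + O} = -3 + \frac{t + \left(22 + 11 t\right)}{6 + O} = -3 + \frac{22 + 12 t}{6 + O}$)
$d = 2$ ($d = 1 \cdot 2 = 2$)
$80 I{\left(b{\left(-5 \right)},j{\left(6 \right)} \right)} d = 80 \frac{4 - -15 + 12 \cdot 6}{6 - 5} \cdot 2 = 80 \frac{4 + 15 + 72}{1} \cdot 2 = 80 \cdot 1 \cdot 91 \cdot 2 = 80 \cdot 91 \cdot 2 = 7280 \cdot 2 = 14560$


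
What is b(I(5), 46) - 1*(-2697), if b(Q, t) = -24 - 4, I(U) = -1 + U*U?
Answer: 2669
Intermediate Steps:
I(U) = -1 + U**2
b(Q, t) = -28
b(I(5), 46) - 1*(-2697) = -28 - 1*(-2697) = -28 + 2697 = 2669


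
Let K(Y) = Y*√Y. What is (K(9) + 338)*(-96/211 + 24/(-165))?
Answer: -508664/2321 ≈ -219.16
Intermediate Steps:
K(Y) = Y^(3/2)
(K(9) + 338)*(-96/211 + 24/(-165)) = (9^(3/2) + 338)*(-96/211 + 24/(-165)) = (27 + 338)*(-96*1/211 + 24*(-1/165)) = 365*(-96/211 - 8/55) = 365*(-6968/11605) = -508664/2321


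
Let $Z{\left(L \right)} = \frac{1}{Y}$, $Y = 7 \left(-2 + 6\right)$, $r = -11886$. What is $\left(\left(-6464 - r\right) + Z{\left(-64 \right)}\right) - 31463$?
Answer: $- \frac{729147}{28} \approx -26041.0$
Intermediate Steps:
$Y = 28$ ($Y = 7 \cdot 4 = 28$)
$Z{\left(L \right)} = \frac{1}{28}$
$\left(\left(-6464 - r\right) + Z{\left(-64 \right)}\right) - 31463 = \left(\left(-6464 - -11886\right) + \frac{1}{28}\right) - 31463 = \left(\left(-6464 + 11886\right) + \frac{1}{28}\right) - 31463 = \left(5422 + \frac{1}{28}\right) - 31463 = \frac{151817}{28} - 31463 = - \frac{729147}{28}$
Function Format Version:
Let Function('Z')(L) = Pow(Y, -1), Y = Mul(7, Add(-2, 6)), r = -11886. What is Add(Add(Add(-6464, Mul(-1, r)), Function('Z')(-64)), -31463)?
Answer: Rational(-729147, 28) ≈ -26041.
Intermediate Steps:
Y = 28 (Y = Mul(7, 4) = 28)
Function('Z')(L) = Rational(1, 28) (Function('Z')(L) = Pow(28, -1) = Rational(1, 28))
Add(Add(Add(-6464, Mul(-1, r)), Function('Z')(-64)), -31463) = Add(Add(Add(-6464, Mul(-1, -11886)), Rational(1, 28)), -31463) = Add(Add(Add(-6464, 11886), Rational(1, 28)), -31463) = Add(Add(5422, Rational(1, 28)), -31463) = Add(Rational(151817, 28), -31463) = Rational(-729147, 28)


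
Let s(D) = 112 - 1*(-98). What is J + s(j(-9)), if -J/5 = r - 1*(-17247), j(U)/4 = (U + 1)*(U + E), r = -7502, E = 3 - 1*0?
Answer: -48515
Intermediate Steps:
E = 3 (E = 3 + 0 = 3)
j(U) = 4*(1 + U)*(3 + U) (j(U) = 4*((U + 1)*(U + 3)) = 4*((1 + U)*(3 + U)) = 4*(1 + U)*(3 + U))
s(D) = 210 (s(D) = 112 + 98 = 210)
J = -48725 (J = -5*(-7502 - 1*(-17247)) = -5*(-7502 + 17247) = -5*9745 = -48725)
J + s(j(-9)) = -48725 + 210 = -48515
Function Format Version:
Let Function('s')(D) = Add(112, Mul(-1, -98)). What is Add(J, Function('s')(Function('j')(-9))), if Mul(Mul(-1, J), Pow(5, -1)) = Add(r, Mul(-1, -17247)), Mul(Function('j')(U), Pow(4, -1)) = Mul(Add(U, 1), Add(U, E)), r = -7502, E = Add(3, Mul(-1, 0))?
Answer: -48515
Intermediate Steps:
E = 3 (E = Add(3, 0) = 3)
Function('j')(U) = Mul(4, Add(1, U), Add(3, U)) (Function('j')(U) = Mul(4, Mul(Add(U, 1), Add(U, 3))) = Mul(4, Mul(Add(1, U), Add(3, U))) = Mul(4, Add(1, U), Add(3, U)))
Function('s')(D) = 210 (Function('s')(D) = Add(112, 98) = 210)
J = -48725 (J = Mul(-5, Add(-7502, Mul(-1, -17247))) = Mul(-5, Add(-7502, 17247)) = Mul(-5, 9745) = -48725)
Add(J, Function('s')(Function('j')(-9))) = Add(-48725, 210) = -48515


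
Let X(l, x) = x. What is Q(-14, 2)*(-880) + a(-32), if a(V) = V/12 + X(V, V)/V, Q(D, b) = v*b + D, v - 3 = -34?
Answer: 200635/3 ≈ 66878.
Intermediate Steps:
v = -31 (v = 3 - 34 = -31)
Q(D, b) = D - 31*b (Q(D, b) = -31*b + D = D - 31*b)
a(V) = 1 + V/12 (a(V) = V/12 + V/V = V*(1/12) + 1 = V/12 + 1 = 1 + V/12)
Q(-14, 2)*(-880) + a(-32) = (-14 - 31*2)*(-880) + (1 + (1/12)*(-32)) = (-14 - 62)*(-880) + (1 - 8/3) = -76*(-880) - 5/3 = 66880 - 5/3 = 200635/3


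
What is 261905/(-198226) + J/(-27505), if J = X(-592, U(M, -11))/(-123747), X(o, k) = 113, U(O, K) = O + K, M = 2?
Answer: -127347981907591/96384878852730 ≈ -1.3212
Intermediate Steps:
U(O, K) = K + O
J = -113/123747 (J = 113/(-123747) = 113*(-1/123747) = -113/123747 ≈ -0.00091315)
261905/(-198226) + J/(-27505) = 261905/(-198226) - 113/123747/(-27505) = 261905*(-1/198226) - 113/123747*(-1/27505) = -37415/28318 + 113/3403661235 = -127347981907591/96384878852730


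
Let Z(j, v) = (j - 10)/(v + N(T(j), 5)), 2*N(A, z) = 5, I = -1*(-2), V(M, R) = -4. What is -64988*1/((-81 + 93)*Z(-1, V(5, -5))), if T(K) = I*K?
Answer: -1477/2 ≈ -738.50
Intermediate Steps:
I = 2
T(K) = 2*K
N(A, z) = 5/2 (N(A, z) = (½)*5 = 5/2)
Z(j, v) = (-10 + j)/(5/2 + v) (Z(j, v) = (j - 10)/(v + 5/2) = (-10 + j)/(5/2 + v))
-64988*1/((-81 + 93)*Z(-1, V(5, -5))) = -64988*(5 + 2*(-4))/(2*(-81 + 93)*(-10 - 1)) = -64988/(12*(2*(-11)/(5 - 8))) = -64988/(12*(2*(-11)/(-3))) = -64988/(12*(2*(-⅓)*(-11))) = -64988/(12*(22/3)) = -64988/88 = -64988*1/88 = -1477/2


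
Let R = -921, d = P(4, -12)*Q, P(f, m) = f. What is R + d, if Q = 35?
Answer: -781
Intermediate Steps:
d = 140 (d = 4*35 = 140)
R + d = -921 + 140 = -781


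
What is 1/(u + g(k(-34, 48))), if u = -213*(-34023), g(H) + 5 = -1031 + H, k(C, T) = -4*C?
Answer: 1/7245999 ≈ 1.3801e-7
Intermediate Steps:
g(H) = -1036 + H (g(H) = -5 + (-1031 + H) = -1036 + H)
u = 7246899
1/(u + g(k(-34, 48))) = 1/(7246899 + (-1036 - 4*(-34))) = 1/(7246899 + (-1036 + 136)) = 1/(7246899 - 900) = 1/7245999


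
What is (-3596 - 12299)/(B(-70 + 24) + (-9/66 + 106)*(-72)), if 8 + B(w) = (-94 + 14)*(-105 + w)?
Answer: -174845/48948 ≈ -3.5721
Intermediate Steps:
B(w) = 8392 - 80*w (B(w) = -8 + (-94 + 14)*(-105 + w) = -8 - 80*(-105 + w) = -8 + (8400 - 80*w) = 8392 - 80*w)
(-3596 - 12299)/(B(-70 + 24) + (-9/66 + 106)*(-72)) = (-3596 - 12299)/((8392 - 80*(-70 + 24)) + (-9/66 + 106)*(-72)) = -15895/((8392 - 80*(-46)) + (-9*1/66 + 106)*(-72)) = -15895/((8392 + 3680) + (-3/22 + 106)*(-72)) = -15895/(12072 + (2329/22)*(-72)) = -15895/(12072 - 83844/11) = -15895/48948/11 = -15895*11/48948 = -174845/48948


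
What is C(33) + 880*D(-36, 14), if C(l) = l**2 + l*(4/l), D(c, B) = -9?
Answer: -6827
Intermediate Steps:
C(l) = 4 + l**2 (C(l) = l**2 + 4 = 4 + l**2)
C(33) + 880*D(-36, 14) = (4 + 33**2) + 880*(-9) = (4 + 1089) - 7920 = 1093 - 7920 = -6827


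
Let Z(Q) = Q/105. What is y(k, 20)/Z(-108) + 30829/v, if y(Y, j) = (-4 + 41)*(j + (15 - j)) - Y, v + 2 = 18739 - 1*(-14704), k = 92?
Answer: -180267187/401292 ≈ -449.22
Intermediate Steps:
Z(Q) = Q/105 (Z(Q) = Q*(1/105) = Q/105)
v = 33441 (v = -2 + (18739 - 1*(-14704)) = -2 + (18739 + 14704) = -2 + 33443 = 33441)
y(Y, j) = 555 - Y (y(Y, j) = 37*15 - Y = 555 - Y)
y(k, 20)/Z(-108) + 30829/v = (555 - 1*92)/(((1/105)*(-108))) + 30829/33441 = (555 - 92)/(-36/35) + 30829*(1/33441) = 463*(-35/36) + 30829/33441 = -16205/36 + 30829/33441 = -180267187/401292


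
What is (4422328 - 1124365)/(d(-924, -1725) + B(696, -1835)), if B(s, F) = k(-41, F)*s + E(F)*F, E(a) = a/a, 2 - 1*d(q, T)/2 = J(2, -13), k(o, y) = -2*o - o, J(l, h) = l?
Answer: 3297963/83773 ≈ 39.368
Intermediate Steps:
k(o, y) = -3*o
d(q, T) = 0 (d(q, T) = 4 - 2*2 = 4 - 4 = 0)
E(a) = 1
B(s, F) = F + 123*s (B(s, F) = (-3*(-41))*s + 1*F = 123*s + F = F + 123*s)
(4422328 - 1124365)/(d(-924, -1725) + B(696, -1835)) = (4422328 - 1124365)/(0 + (-1835 + 123*696)) = 3297963/(0 + (-1835 + 85608)) = 3297963/(0 + 83773) = 3297963/83773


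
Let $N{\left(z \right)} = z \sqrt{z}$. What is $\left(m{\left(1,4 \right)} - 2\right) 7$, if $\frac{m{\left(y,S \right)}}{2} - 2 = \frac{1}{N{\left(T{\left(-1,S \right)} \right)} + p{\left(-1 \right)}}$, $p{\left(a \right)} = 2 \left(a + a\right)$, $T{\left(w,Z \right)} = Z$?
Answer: $\frac{35}{2} \approx 17.5$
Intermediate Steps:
$N{\left(z \right)} = z^{\frac{3}{2}}$
$p{\left(a \right)} = 4 a$ ($p{\left(a \right)} = 2 \cdot 2 a = 4 a$)
$m{\left(y,S \right)} = 4 + \frac{2}{-4 + S^{\frac{3}{2}}}$ ($m{\left(y,S \right)} = 4 + \frac{2}{S^{\frac{3}{2}} + 4 \left(-1\right)} = 4 + \frac{2}{S^{\frac{3}{2}} - 4} = 4 + \frac{2}{-4 + S^{\frac{3}{2}}}$)
$\left(m{\left(1,4 \right)} - 2\right) 7 = \left(\frac{2 \left(-7 + 2 \cdot 4^{\frac{3}{2}}\right)}{-4 + 4^{\frac{3}{2}}} - 2\right) 7 = \left(\frac{2 \left(-7 + 2 \cdot 8\right)}{-4 + 8} - 2\right) 7 = \left(\frac{2 \left(-7 + 16\right)}{4} - 2\right) 7 = \left(2 \cdot \frac{1}{4} \cdot 9 - 2\right) 7 = \left(\frac{9}{2} - 2\right) 7 = \frac{5}{2} \cdot 7 = \frac{35}{2}$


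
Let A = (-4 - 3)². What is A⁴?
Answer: 5764801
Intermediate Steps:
A = 49 (A = (-7)² = 49)
A⁴ = 49⁴ = 5764801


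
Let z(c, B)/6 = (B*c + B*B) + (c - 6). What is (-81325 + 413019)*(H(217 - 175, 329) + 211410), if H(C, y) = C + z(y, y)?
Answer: 501614865708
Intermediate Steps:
z(c, B) = -36 + 6*c + 6*B**2 + 6*B*c (z(c, B) = 6*((B*c + B*B) + (c - 6)) = 6*((B*c + B**2) + (-6 + c)) = 6*((B**2 + B*c) + (-6 + c)) = 6*(-6 + c + B**2 + B*c) = -36 + 6*c + 6*B**2 + 6*B*c)
H(C, y) = -36 + C + 6*y + 12*y**2 (H(C, y) = C + (-36 + 6*y + 6*y**2 + 6*y*y) = C + (-36 + 6*y + 6*y**2 + 6*y**2) = C + (-36 + 6*y + 12*y**2) = -36 + C + 6*y + 12*y**2)
(-81325 + 413019)*(H(217 - 175, 329) + 211410) = (-81325 + 413019)*((-36 + (217 - 175) + 6*329 + 12*329**2) + 211410) = 331694*((-36 + 42 + 1974 + 12*108241) + 211410) = 331694*((-36 + 42 + 1974 + 1298892) + 211410) = 331694*(1300872 + 211410) = 331694*1512282 = 501614865708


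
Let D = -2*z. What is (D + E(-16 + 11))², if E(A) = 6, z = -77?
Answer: 25600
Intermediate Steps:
D = 154 (D = -2*(-77) = 154)
(D + E(-16 + 11))² = (154 + 6)² = 160² = 25600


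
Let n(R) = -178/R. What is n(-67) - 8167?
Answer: -547011/67 ≈ -8164.3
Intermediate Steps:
n(-67) - 8167 = -178/(-67) - 8167 = -178*(-1/67) - 8167 = 178/67 - 8167 = -547011/67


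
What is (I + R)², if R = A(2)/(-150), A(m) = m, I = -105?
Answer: 62031376/5625 ≈ 11028.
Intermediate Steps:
R = -1/75 (R = 2/(-150) = 2*(-1/150) = -1/75 ≈ -0.013333)
(I + R)² = (-105 - 1/75)² = (-7876/75)² = 62031376/5625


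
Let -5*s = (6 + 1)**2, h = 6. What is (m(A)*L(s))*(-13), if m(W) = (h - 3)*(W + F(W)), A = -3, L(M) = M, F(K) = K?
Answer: -11466/5 ≈ -2293.2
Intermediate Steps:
s = -49/5 (s = -(6 + 1)**2/5 = -1/5*7**2 = -1/5*49 = -49/5 ≈ -9.8000)
m(W) = 6*W (m(W) = (6 - 3)*(W + W) = 3*(2*W) = 6*W)
(m(A)*L(s))*(-13) = ((6*(-3))*(-49/5))*(-13) = -18*(-49/5)*(-13) = (882/5)*(-13) = -11466/5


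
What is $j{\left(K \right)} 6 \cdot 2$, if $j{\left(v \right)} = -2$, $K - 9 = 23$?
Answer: $-24$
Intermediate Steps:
$K = 32$ ($K = 9 + 23 = 32$)
$j{\left(K \right)} 6 \cdot 2 = - 2 \cdot 6 \cdot 2 = \left(-2\right) 12 = -24$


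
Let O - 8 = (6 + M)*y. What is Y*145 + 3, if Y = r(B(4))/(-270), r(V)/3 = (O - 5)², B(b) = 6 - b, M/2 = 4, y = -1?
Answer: -3455/18 ≈ -191.94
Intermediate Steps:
M = 8 (M = 2*4 = 8)
O = -6 (O = 8 + (6 + 8)*(-1) = 8 + 14*(-1) = 8 - 14 = -6)
r(V) = 363 (r(V) = 3*(-6 - 5)² = 3*(-11)² = 3*121 = 363)
Y = -121/90 (Y = 363/(-270) = 363*(-1/270) = -121/90 ≈ -1.3444)
Y*145 + 3 = -121/90*145 + 3 = -3509/18 + 3 = -3455/18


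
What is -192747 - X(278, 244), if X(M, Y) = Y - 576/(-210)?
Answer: -6754781/35 ≈ -1.9299e+5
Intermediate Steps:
X(M, Y) = 96/35 + Y (X(M, Y) = Y - 576*(-1/210) = Y + 96/35 = 96/35 + Y)
-192747 - X(278, 244) = -192747 - (96/35 + 244) = -192747 - 1*8636/35 = -192747 - 8636/35 = -6754781/35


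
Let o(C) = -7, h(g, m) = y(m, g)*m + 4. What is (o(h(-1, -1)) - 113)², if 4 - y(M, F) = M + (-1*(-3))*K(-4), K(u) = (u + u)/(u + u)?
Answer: 14400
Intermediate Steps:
K(u) = 1 (K(u) = (2*u)/((2*u)) = (2*u)*(1/(2*u)) = 1)
y(M, F) = 1 - M (y(M, F) = 4 - (M - 1*(-3)*1) = 4 - (M + 3*1) = 4 - (M + 3) = 4 - (3 + M) = 4 + (-3 - M) = 1 - M)
h(g, m) = 4 + m*(1 - m) (h(g, m) = (1 - m)*m + 4 = m*(1 - m) + 4 = 4 + m*(1 - m))
(o(h(-1, -1)) - 113)² = (-7 - 113)² = (-120)² = 14400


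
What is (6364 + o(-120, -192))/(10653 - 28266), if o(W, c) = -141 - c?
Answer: -6415/17613 ≈ -0.36422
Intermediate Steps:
(6364 + o(-120, -192))/(10653 - 28266) = (6364 + (-141 - 1*(-192)))/(10653 - 28266) = (6364 + (-141 + 192))/(-17613) = (6364 + 51)*(-1/17613) = 6415*(-1/17613) = -6415/17613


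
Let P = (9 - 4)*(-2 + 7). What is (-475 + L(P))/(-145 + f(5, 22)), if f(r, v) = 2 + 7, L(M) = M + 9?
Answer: 441/136 ≈ 3.2426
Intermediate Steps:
P = 25 (P = 5*5 = 25)
L(M) = 9 + M
f(r, v) = 9
(-475 + L(P))/(-145 + f(5, 22)) = (-475 + (9 + 25))/(-145 + 9) = (-475 + 34)/(-136) = -441*(-1/136) = 441/136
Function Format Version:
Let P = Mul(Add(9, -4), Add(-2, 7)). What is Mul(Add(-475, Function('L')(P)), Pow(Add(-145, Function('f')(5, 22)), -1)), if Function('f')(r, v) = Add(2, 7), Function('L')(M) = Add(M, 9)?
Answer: Rational(441, 136) ≈ 3.2426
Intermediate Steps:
P = 25 (P = Mul(5, 5) = 25)
Function('L')(M) = Add(9, M)
Function('f')(r, v) = 9
Mul(Add(-475, Function('L')(P)), Pow(Add(-145, Function('f')(5, 22)), -1)) = Mul(Add(-475, Add(9, 25)), Pow(Add(-145, 9), -1)) = Mul(Add(-475, 34), Pow(-136, -1)) = Mul(-441, Rational(-1, 136)) = Rational(441, 136)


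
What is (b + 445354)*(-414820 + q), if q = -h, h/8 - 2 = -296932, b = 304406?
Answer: 1469994451200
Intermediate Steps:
h = -2375440 (h = 16 + 8*(-296932) = 16 - 2375456 = -2375440)
q = 2375440 (q = -1*(-2375440) = 2375440)
(b + 445354)*(-414820 + q) = (304406 + 445354)*(-414820 + 2375440) = 749760*1960620 = 1469994451200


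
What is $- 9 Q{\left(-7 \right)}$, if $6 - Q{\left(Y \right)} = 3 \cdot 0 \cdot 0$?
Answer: $-54$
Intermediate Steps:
$Q{\left(Y \right)} = 6$ ($Q{\left(Y \right)} = 6 - 3 \cdot 0 \cdot 0 = 6 - 0 \cdot 0 = 6 - 0 = 6 + 0 = 6$)
$- 9 Q{\left(-7 \right)} = \left(-9\right) 6 = -54$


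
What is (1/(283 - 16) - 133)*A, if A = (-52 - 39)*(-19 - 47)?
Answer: -71091020/89 ≈ -7.9878e+5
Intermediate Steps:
A = 6006 (A = -91*(-66) = 6006)
(1/(283 - 16) - 133)*A = (1/(283 - 16) - 133)*6006 = (1/267 - 133)*6006 = -35510/267*6006 = -71091020/89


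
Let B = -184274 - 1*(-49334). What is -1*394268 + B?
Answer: -529208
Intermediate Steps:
B = -134940 (B = -184274 + 49334 = -134940)
-1*394268 + B = -1*394268 - 134940 = -394268 - 134940 = -529208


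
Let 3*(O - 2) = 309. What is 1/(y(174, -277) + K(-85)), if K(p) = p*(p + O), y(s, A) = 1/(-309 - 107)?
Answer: -416/707201 ≈ -0.00058823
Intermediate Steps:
O = 105 (O = 2 + (⅓)*309 = 2 + 103 = 105)
y(s, A) = -1/416 (y(s, A) = 1/(-416) = -1/416)
K(p) = p*(105 + p) (K(p) = p*(p + 105) = p*(105 + p))
1/(y(174, -277) + K(-85)) = 1/(-1/416 - 85*(105 - 85)) = 1/(-1/416 - 85*20) = 1/(-1/416 - 1700) = 1/(-707201/416) = -416/707201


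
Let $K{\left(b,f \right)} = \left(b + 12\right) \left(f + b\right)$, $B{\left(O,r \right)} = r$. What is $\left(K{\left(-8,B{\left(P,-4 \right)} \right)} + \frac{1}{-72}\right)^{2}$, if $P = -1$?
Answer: $\frac{11950849}{5184} \approx 2305.3$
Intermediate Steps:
$K{\left(b,f \right)} = \left(12 + b\right) \left(b + f\right)$
$\left(K{\left(-8,B{\left(P,-4 \right)} \right)} + \frac{1}{-72}\right)^{2} = \left(\left(\left(-8\right)^{2} + 12 \left(-8\right) + 12 \left(-4\right) - -32\right) + \frac{1}{-72}\right)^{2} = \left(\left(64 - 96 - 48 + 32\right) - \frac{1}{72}\right)^{2} = \left(-48 - \frac{1}{72}\right)^{2} = \left(- \frac{3457}{72}\right)^{2} = \frac{11950849}{5184}$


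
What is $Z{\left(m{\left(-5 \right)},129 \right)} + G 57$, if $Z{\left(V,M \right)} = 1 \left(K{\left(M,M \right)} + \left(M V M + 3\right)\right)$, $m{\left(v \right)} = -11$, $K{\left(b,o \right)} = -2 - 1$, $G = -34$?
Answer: $-184989$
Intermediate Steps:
$K{\left(b,o \right)} = -3$ ($K{\left(b,o \right)} = -2 - 1 = -3$)
$Z{\left(V,M \right)} = V M^{2}$ ($Z{\left(V,M \right)} = 1 \left(-3 + \left(M V M + 3\right)\right) = 1 \left(-3 + \left(V M^{2} + 3\right)\right) = 1 \left(-3 + \left(3 + V M^{2}\right)\right) = 1 V M^{2} = V M^{2}$)
$Z{\left(m{\left(-5 \right)},129 \right)} + G 57 = - 11 \cdot 129^{2} - 1938 = \left(-11\right) 16641 - 1938 = -183051 - 1938 = -184989$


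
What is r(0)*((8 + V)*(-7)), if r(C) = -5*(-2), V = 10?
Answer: -1260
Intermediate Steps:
r(C) = 10
r(0)*((8 + V)*(-7)) = 10*((8 + 10)*(-7)) = 10*(18*(-7)) = 10*(-126) = -1260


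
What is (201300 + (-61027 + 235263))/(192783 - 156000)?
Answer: 375536/36783 ≈ 10.210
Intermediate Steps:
(201300 + (-61027 + 235263))/(192783 - 156000) = (201300 + 174236)/36783 = 375536*(1/36783) = 375536/36783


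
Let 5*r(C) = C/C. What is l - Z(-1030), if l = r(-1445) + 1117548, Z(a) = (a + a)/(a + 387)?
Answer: 3592907163/3215 ≈ 1.1175e+6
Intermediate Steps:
Z(a) = 2*a/(387 + a) (Z(a) = (2*a)/(387 + a) = 2*a/(387 + a))
r(C) = 1/5 (r(C) = (C/C)/5 = (1/5)*1 = 1/5)
l = 5587741/5 (l = 1/5 + 1117548 = 5587741/5 ≈ 1.1175e+6)
l - Z(-1030) = 5587741/5 - 2*(-1030)/(387 - 1030) = 5587741/5 - 2*(-1030)/(-643) = 5587741/5 - 2*(-1030)*(-1)/643 = 5587741/5 - 1*2060/643 = 5587741/5 - 2060/643 = 3592907163/3215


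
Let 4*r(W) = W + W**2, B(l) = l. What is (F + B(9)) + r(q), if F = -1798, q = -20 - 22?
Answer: -2717/2 ≈ -1358.5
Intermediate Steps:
q = -42
r(W) = W/4 + W**2/4 (r(W) = (W + W**2)/4 = W/4 + W**2/4)
(F + B(9)) + r(q) = (-1798 + 9) + (1/4)*(-42)*(1 - 42) = -1789 + (1/4)*(-42)*(-41) = -1789 + 861/2 = -2717/2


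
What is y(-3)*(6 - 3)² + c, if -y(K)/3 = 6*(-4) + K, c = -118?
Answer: 611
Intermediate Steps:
y(K) = 72 - 3*K (y(K) = -3*(6*(-4) + K) = -3*(-24 + K) = 72 - 3*K)
y(-3)*(6 - 3)² + c = (72 - 3*(-3))*(6 - 3)² - 118 = (72 + 9)*3² - 118 = 81*9 - 118 = 729 - 118 = 611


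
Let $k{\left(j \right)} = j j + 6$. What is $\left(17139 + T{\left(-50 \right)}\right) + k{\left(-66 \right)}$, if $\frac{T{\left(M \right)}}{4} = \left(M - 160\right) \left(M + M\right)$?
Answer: $105501$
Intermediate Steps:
$k{\left(j \right)} = 6 + j^{2}$ ($k{\left(j \right)} = j^{2} + 6 = 6 + j^{2}$)
$T{\left(M \right)} = 8 M \left(-160 + M\right)$ ($T{\left(M \right)} = 4 \left(M - 160\right) \left(M + M\right) = 4 \left(-160 + M\right) 2 M = 4 \cdot 2 M \left(-160 + M\right) = 8 M \left(-160 + M\right)$)
$\left(17139 + T{\left(-50 \right)}\right) + k{\left(-66 \right)} = \left(17139 + 8 \left(-50\right) \left(-160 - 50\right)\right) + \left(6 + \left(-66\right)^{2}\right) = \left(17139 + 8 \left(-50\right) \left(-210\right)\right) + \left(6 + 4356\right) = \left(17139 + 84000\right) + 4362 = 101139 + 4362 = 105501$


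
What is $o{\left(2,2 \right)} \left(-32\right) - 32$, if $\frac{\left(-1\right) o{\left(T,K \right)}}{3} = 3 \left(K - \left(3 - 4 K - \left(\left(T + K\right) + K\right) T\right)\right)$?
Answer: $5440$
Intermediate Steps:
$o{\left(T,K \right)} = 27 - 45 K - 9 T \left(T + 2 K\right)$ ($o{\left(T,K \right)} = - 3 \cdot 3 \left(K - \left(3 - 4 K - \left(\left(T + K\right) + K\right) T\right)\right) = - 3 \cdot 3 \left(K - \left(3 - 4 K - \left(\left(K + T\right) + K\right) T\right)\right) = - 3 \cdot 3 \left(K - \left(3 - 4 K - \left(T + 2 K\right) T\right)\right) = - 3 \cdot 3 \left(K - \left(3 - 4 K - T \left(T + 2 K\right)\right)\right) = - 3 \cdot 3 \left(K + \left(-3 + 4 K + T \left(T + 2 K\right)\right)\right) = - 3 \cdot 3 \left(-3 + 5 K + T \left(T + 2 K\right)\right) = - 3 \left(-9 + 15 K + 3 T \left(T + 2 K\right)\right) = 27 - 45 K - 9 T \left(T + 2 K\right)$)
$o{\left(2,2 \right)} \left(-32\right) - 32 = \left(27 - 90 - 9 \cdot 2^{2} - 36 \cdot 2\right) \left(-32\right) - 32 = \left(27 - 90 - 36 - 72\right) \left(-32\right) - 32 = \left(-171\right) \left(-32\right) - 32 = 5472 - 32 = 5440$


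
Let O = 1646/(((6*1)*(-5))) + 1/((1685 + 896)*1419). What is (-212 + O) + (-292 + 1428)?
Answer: 5305246362/6104065 ≈ 869.13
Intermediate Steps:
O = -334909698/6104065 (O = 1646/((6*(-5))) + (1/1419)/2581 = 1646/(-30) + (1/2581)*(1/1419) = 1646*(-1/30) + 1/3662439 = -823/15 + 1/3662439 = -334909698/6104065 ≈ -54.867)
(-212 + O) + (-292 + 1428) = (-212 - 334909698/6104065) + (-292 + 1428) = -1628971478/6104065 + 1136 = 5305246362/6104065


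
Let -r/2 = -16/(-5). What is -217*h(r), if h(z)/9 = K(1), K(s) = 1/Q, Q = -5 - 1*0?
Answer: 1953/5 ≈ 390.60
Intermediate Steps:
r = -32/5 (r = -(-32)/(-5) = -(-32)*(-1)/5 = -2*16/5 = -32/5 ≈ -6.4000)
Q = -5 (Q = -5 + 0 = -5)
K(s) = -⅕ (K(s) = 1/(-5) = -⅕)
h(z) = -9/5 (h(z) = 9*(-⅕) = -9/5)
-217*h(r) = -217*(-9/5) = 1953/5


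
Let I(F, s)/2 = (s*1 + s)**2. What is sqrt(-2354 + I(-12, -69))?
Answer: sqrt(35734) ≈ 189.03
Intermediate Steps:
I(F, s) = 8*s**2 (I(F, s) = 2*(s*1 + s)**2 = 2*(s + s)**2 = 2*(2*s)**2 = 2*(4*s**2) = 8*s**2)
sqrt(-2354 + I(-12, -69)) = sqrt(-2354 + 8*(-69)**2) = sqrt(-2354 + 8*4761) = sqrt(-2354 + 38088) = sqrt(35734)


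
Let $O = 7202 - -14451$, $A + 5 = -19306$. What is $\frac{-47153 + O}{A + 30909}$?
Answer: $- \frac{4250}{1933} \approx -2.1987$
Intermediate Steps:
$A = -19311$ ($A = -5 - 19306 = -19311$)
$O = 21653$ ($O = 7202 + 14451 = 21653$)
$\frac{-47153 + O}{A + 30909} = \frac{-47153 + 21653}{-19311 + 30909} = - \frac{25500}{11598} = \left(-25500\right) \frac{1}{11598} = - \frac{4250}{1933}$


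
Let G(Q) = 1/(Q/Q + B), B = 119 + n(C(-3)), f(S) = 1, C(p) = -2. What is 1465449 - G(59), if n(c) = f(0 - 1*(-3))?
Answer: 177319328/121 ≈ 1.4654e+6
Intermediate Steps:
n(c) = 1
B = 120 (B = 119 + 1 = 120)
G(Q) = 1/121 (G(Q) = 1/(Q/Q + 120) = 1/(1 + 120) = 1/121)
1465449 - G(59) = 1465449 - 1*1/121 = 1465449 - 1/121 = 177319328/121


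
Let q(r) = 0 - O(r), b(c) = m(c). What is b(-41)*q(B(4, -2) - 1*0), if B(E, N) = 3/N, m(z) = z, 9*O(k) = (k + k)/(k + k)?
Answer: 41/9 ≈ 4.5556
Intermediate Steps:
O(k) = 1/9 (O(k) = ((k + k)/(k + k))/9 = ((2*k)/((2*k)))/9 = ((2*k)*(1/(2*k)))/9 = (1/9)*1 = 1/9)
b(c) = c
q(r) = -1/9 (q(r) = 0 - 1*1/9 = 0 - 1/9 = -1/9)
b(-41)*q(B(4, -2) - 1*0) = -41*(-1/9) = 41/9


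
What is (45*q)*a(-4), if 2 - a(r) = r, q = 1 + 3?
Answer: 1080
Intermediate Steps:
q = 4
a(r) = 2 - r
(45*q)*a(-4) = (45*4)*(2 - 1*(-4)) = 180*(2 + 4) = 180*6 = 1080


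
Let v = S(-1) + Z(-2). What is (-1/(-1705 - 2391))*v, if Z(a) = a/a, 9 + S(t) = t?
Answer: -9/4096 ≈ -0.0021973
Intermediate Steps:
S(t) = -9 + t
Z(a) = 1
v = -9 (v = (-9 - 1) + 1 = -10 + 1 = -9)
(-1/(-1705 - 2391))*v = -1/(-1705 - 2391)*(-9) = -1/(-4096)*(-9) = -1*(-1/4096)*(-9) = (1/4096)*(-9) = -9/4096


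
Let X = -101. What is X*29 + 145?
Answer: -2784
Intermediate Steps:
X*29 + 145 = -101*29 + 145 = -2929 + 145 = -2784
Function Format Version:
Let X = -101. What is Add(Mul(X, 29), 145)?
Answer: -2784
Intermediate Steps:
Add(Mul(X, 29), 145) = Add(Mul(-101, 29), 145) = Add(-2929, 145) = -2784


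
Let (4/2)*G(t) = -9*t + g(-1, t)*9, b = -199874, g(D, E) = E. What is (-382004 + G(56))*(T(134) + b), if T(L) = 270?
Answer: 76249526416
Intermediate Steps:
G(t) = 0 (G(t) = (-9*t + t*9)/2 = (-9*t + 9*t)/2 = (½)*0 = 0)
(-382004 + G(56))*(T(134) + b) = (-382004 + 0)*(270 - 199874) = -382004*(-199604) = 76249526416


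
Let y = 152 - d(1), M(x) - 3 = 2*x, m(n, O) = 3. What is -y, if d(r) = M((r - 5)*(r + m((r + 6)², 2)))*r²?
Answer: -181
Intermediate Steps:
M(x) = 3 + 2*x
d(r) = r²*(3 + 2*(-5 + r)*(3 + r)) (d(r) = (3 + 2*((r - 5)*(r + 3)))*r² = (3 + 2*((-5 + r)*(3 + r)))*r² = (3 + 2*(-5 + r)*(3 + r))*r² = r²*(3 + 2*(-5 + r)*(3 + r)))
y = 181 (y = 152 - 1²*(-27 - 4*1 + 2*1²) = 152 - (-27 - 4 + 2*1) = 152 - (-27 - 4 + 2) = 152 - (-29) = 152 - 1*(-29) = 152 + 29 = 181)
-y = -1*181 = -181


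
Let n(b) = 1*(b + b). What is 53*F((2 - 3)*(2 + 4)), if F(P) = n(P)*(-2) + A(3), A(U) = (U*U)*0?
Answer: 1272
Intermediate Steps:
n(b) = 2*b (n(b) = 1*(2*b) = 2*b)
A(U) = 0 (A(U) = U²*0 = 0)
F(P) = -4*P (F(P) = (2*P)*(-2) + 0 = -4*P + 0 = -4*P)
53*F((2 - 3)*(2 + 4)) = 53*(-4*(2 - 3)*(2 + 4)) = 53*(-(-4)*6) = 53*(-4*(-6)) = 53*24 = 1272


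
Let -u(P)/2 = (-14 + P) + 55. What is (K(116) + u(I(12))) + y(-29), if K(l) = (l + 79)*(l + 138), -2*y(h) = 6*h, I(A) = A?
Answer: 49511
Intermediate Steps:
y(h) = -3*h
K(l) = (79 + l)*(138 + l)
u(P) = -82 - 2*P (u(P) = -2*((-14 + P) + 55) = -2*(41 + P) = -82 - 2*P)
(K(116) + u(I(12))) + y(-29) = ((10902 + 116**2 + 217*116) + (-82 - 2*12)) - 3*(-29) = ((10902 + 13456 + 25172) + (-82 - 24)) + 87 = (49530 - 106) + 87 = 49424 + 87 = 49511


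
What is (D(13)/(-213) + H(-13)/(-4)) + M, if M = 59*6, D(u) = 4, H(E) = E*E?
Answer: 265595/852 ≈ 311.73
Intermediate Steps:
H(E) = E²
M = 354
(D(13)/(-213) + H(-13)/(-4)) + M = (4/(-213) + (-13)²/(-4)) + 354 = (4*(-1/213) + 169*(-¼)) + 354 = (-4/213 - 169/4) + 354 = -36013/852 + 354 = 265595/852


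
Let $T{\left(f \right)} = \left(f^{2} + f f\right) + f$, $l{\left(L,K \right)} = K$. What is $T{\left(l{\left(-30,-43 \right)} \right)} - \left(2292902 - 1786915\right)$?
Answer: $-502332$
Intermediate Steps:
$T{\left(f \right)} = f + 2 f^{2}$ ($T{\left(f \right)} = \left(f^{2} + f^{2}\right) + f = 2 f^{2} + f = f + 2 f^{2}$)
$T{\left(l{\left(-30,-43 \right)} \right)} - \left(2292902 - 1786915\right) = - 43 \left(1 + 2 \left(-43\right)\right) - \left(2292902 - 1786915\right) = - 43 \left(1 - 86\right) - 505987 = \left(-43\right) \left(-85\right) - 505987 = 3655 - 505987 = -502332$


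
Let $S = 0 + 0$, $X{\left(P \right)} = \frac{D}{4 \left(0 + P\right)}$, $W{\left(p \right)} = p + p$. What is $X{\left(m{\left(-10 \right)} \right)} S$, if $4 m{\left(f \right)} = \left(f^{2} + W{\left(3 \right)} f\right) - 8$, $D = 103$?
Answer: $0$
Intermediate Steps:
$W{\left(p \right)} = 2 p$
$m{\left(f \right)} = -2 + \frac{f^{2}}{4} + \frac{3 f}{2}$ ($m{\left(f \right)} = \frac{\left(f^{2} + 2 \cdot 3 f\right) - 8}{4} = \frac{\left(f^{2} + 6 f\right) - 8}{4} = \frac{-8 + f^{2} + 6 f}{4} = -2 + \frac{f^{2}}{4} + \frac{3 f}{2}$)
$X{\left(P \right)} = \frac{103}{4 P}$ ($X{\left(P \right)} = \frac{103}{4 \left(0 + P\right)} = \frac{103}{4 P}$)
$S = 0$
$X{\left(m{\left(-10 \right)} \right)} S = \frac{103}{4 \left(-2 + \frac{\left(-10\right)^{2}}{4} + \frac{3}{2} \left(-10\right)\right)} 0 = \frac{103}{4 \left(-2 + \frac{1}{4} \cdot 100 - 15\right)} 0 = \frac{103}{4 \left(-2 + 25 - 15\right)} 0 = \frac{103}{4 \cdot 8} \cdot 0 = \frac{103}{4} \cdot \frac{1}{8} \cdot 0 = \frac{103}{32} \cdot 0 = 0$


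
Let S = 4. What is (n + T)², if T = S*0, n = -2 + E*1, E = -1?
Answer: 9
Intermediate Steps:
n = -3 (n = -2 - 1*1 = -2 - 1 = -3)
T = 0 (T = 4*0 = 0)
(n + T)² = (-3 + 0)² = (-3)² = 9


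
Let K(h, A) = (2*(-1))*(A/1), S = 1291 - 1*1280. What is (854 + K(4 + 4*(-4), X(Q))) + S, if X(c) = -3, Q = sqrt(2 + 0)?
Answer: 871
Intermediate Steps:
Q = sqrt(2) ≈ 1.4142
S = 11 (S = 1291 - 1280 = 11)
K(h, A) = -2*A
(854 + K(4 + 4*(-4), X(Q))) + S = (854 - 2*(-3)) + 11 = (854 + 6) + 11 = 860 + 11 = 871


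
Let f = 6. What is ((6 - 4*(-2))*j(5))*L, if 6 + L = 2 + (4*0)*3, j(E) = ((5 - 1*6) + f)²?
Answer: -1400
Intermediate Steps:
j(E) = 25 (j(E) = ((5 - 1*6) + 6)² = ((5 - 6) + 6)² = (-1 + 6)² = 5² = 25)
L = -4 (L = -6 + (2 + (4*0)*3) = -6 + (2 + 0*3) = -6 + (2 + 0) = -6 + 2 = -4)
((6 - 4*(-2))*j(5))*L = ((6 - 4*(-2))*25)*(-4) = ((6 + 8)*25)*(-4) = (14*25)*(-4) = 350*(-4) = -1400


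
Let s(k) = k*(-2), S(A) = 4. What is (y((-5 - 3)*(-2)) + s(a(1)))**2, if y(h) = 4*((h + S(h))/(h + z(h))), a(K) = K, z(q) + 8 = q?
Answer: 16/9 ≈ 1.7778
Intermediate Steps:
z(q) = -8 + q
s(k) = -2*k
y(h) = 4*(4 + h)/(-8 + 2*h) (y(h) = 4*((h + 4)/(h + (-8 + h))) = 4*((4 + h)/(-8 + 2*h)) = 4*(4 + h)/(-8 + 2*h))
(y((-5 - 3)*(-2)) + s(a(1)))**2 = (2*(4 + (-5 - 3)*(-2))/(-4 + (-5 - 3)*(-2)) - 2*1)**2 = (2*(4 - 8*(-2))/(-4 - 8*(-2)) - 2)**2 = (2*(4 + 16)/(-4 + 16) - 2)**2 = (2*20/12 - 2)**2 = (2*(1/12)*20 - 2)**2 = (10/3 - 2)**2 = (4/3)**2 = 16/9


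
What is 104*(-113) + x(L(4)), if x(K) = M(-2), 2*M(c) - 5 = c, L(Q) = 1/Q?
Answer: -23501/2 ≈ -11751.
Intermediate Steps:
M(c) = 5/2 + c/2
x(K) = 3/2 (x(K) = 5/2 + (½)*(-2) = 5/2 - 1 = 3/2)
104*(-113) + x(L(4)) = 104*(-113) + 3/2 = -11752 + 3/2 = -23501/2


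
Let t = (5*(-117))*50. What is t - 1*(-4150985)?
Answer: 4121735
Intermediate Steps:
t = -29250 (t = -585*50 = -29250)
t - 1*(-4150985) = -29250 - 1*(-4150985) = -29250 + 4150985 = 4121735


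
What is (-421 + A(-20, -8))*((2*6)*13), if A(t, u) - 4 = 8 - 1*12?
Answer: -65676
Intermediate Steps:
A(t, u) = 0 (A(t, u) = 4 + (8 - 1*12) = 4 + (8 - 12) = 4 - 4 = 0)
(-421 + A(-20, -8))*((2*6)*13) = (-421 + 0)*((2*6)*13) = -5052*13 = -421*156 = -65676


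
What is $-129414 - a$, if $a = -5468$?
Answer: $-123946$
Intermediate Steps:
$-129414 - a = -129414 - -5468 = -129414 + 5468 = -123946$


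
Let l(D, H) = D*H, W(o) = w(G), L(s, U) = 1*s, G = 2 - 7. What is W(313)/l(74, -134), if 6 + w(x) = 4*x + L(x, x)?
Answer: 31/9916 ≈ 0.0031263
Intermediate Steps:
G = -5
L(s, U) = s
w(x) = -6 + 5*x (w(x) = -6 + (4*x + x) = -6 + 5*x)
W(o) = -31 (W(o) = -6 + 5*(-5) = -6 - 25 = -31)
W(313)/l(74, -134) = -31/(74*(-134)) = -31/(-9916) = -31*(-1/9916) = 31/9916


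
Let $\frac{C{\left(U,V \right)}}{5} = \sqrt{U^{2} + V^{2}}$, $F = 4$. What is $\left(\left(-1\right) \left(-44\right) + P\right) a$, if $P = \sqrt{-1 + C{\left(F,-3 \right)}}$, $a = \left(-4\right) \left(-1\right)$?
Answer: $176 + 8 \sqrt{6} \approx 195.6$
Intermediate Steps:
$a = 4$
$C{\left(U,V \right)} = 5 \sqrt{U^{2} + V^{2}}$
$P = 2 \sqrt{6}$ ($P = \sqrt{-1 + 5 \sqrt{4^{2} + \left(-3\right)^{2}}} = \sqrt{-1 + 5 \sqrt{16 + 9}} = \sqrt{-1 + 5 \sqrt{25}} = \sqrt{-1 + 5 \cdot 5} = \sqrt{-1 + 25} = \sqrt{24} = 2 \sqrt{6} \approx 4.899$)
$\left(\left(-1\right) \left(-44\right) + P\right) a = \left(\left(-1\right) \left(-44\right) + 2 \sqrt{6}\right) 4 = \left(44 + 2 \sqrt{6}\right) 4 = 176 + 8 \sqrt{6}$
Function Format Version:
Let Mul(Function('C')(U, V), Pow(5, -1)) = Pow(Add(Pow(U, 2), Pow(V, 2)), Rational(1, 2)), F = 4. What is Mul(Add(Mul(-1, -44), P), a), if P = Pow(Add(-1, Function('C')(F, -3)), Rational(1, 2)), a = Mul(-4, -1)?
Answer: Add(176, Mul(8, Pow(6, Rational(1, 2)))) ≈ 195.60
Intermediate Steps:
a = 4
Function('C')(U, V) = Mul(5, Pow(Add(Pow(U, 2), Pow(V, 2)), Rational(1, 2)))
P = Mul(2, Pow(6, Rational(1, 2))) (P = Pow(Add(-1, Mul(5, Pow(Add(Pow(4, 2), Pow(-3, 2)), Rational(1, 2)))), Rational(1, 2)) = Pow(Add(-1, Mul(5, Pow(Add(16, 9), Rational(1, 2)))), Rational(1, 2)) = Pow(Add(-1, Mul(5, Pow(25, Rational(1, 2)))), Rational(1, 2)) = Pow(Add(-1, Mul(5, 5)), Rational(1, 2)) = Pow(Add(-1, 25), Rational(1, 2)) = Pow(24, Rational(1, 2)) = Mul(2, Pow(6, Rational(1, 2))) ≈ 4.8990)
Mul(Add(Mul(-1, -44), P), a) = Mul(Add(Mul(-1, -44), Mul(2, Pow(6, Rational(1, 2)))), 4) = Mul(Add(44, Mul(2, Pow(6, Rational(1, 2)))), 4) = Add(176, Mul(8, Pow(6, Rational(1, 2))))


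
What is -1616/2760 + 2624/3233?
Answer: 252214/1115385 ≈ 0.22612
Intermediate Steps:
-1616/2760 + 2624/3233 = -1616*1/2760 + 2624*(1/3233) = -202/345 + 2624/3233 = 252214/1115385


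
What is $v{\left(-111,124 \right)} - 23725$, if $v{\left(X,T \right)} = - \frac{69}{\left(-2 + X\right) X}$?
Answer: $- \frac{99194248}{4181} \approx -23725.0$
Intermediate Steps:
$v{\left(X,T \right)} = - \frac{69}{X \left(-2 + X\right)}$
$v{\left(-111,124 \right)} - 23725 = - \frac{69}{\left(-111\right) \left(-2 - 111\right)} - 23725 = \left(-69\right) \left(- \frac{1}{111}\right) \frac{1}{-113} - 23725 = \left(-69\right) \left(- \frac{1}{111}\right) \left(- \frac{1}{113}\right) - 23725 = - \frac{23}{4181} - 23725 = - \frac{99194248}{4181}$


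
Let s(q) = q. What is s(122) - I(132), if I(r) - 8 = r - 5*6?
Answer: 12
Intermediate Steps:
I(r) = -22 + r (I(r) = 8 + (r - 5*6) = 8 + (r - 30) = 8 + (-30 + r) = -22 + r)
s(122) - I(132) = 122 - (-22 + 132) = 122 - 1*110 = 122 - 110 = 12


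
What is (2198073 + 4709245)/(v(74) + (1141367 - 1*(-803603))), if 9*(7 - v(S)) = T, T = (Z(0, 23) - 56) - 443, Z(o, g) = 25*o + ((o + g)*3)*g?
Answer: 62165862/17503705 ≈ 3.5516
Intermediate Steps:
Z(o, g) = 25*o + g*(3*g + 3*o) (Z(o, g) = 25*o + ((g + o)*3)*g = 25*o + (3*g + 3*o)*g = 25*o + g*(3*g + 3*o))
T = 1088 (T = ((3*23² + 25*0 + 3*23*0) - 56) - 443 = ((3*529 + 0 + 0) - 56) - 443 = ((1587 + 0 + 0) - 56) - 443 = (1587 - 56) - 443 = 1531 - 443 = 1088)
v(S) = -1025/9 (v(S) = 7 - ⅑*1088 = 7 - 1088/9 = -1025/9)
(2198073 + 4709245)/(v(74) + (1141367 - 1*(-803603))) = (2198073 + 4709245)/(-1025/9 + (1141367 - 1*(-803603))) = 6907318/(-1025/9 + (1141367 + 803603)) = 6907318/(-1025/9 + 1944970) = 6907318/(17503705/9) = 6907318*(9/17503705) = 62165862/17503705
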